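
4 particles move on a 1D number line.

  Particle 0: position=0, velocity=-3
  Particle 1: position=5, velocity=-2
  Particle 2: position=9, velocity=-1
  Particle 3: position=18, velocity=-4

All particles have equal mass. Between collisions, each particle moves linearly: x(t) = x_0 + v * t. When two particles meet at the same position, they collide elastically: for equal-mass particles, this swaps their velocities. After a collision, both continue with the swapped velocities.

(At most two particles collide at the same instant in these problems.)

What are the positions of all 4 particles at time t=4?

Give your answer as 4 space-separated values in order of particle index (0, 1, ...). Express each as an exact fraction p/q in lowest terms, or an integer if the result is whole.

Answer: -12 -3 2 5

Derivation:
Collision at t=3: particles 2 and 3 swap velocities; positions: p0=-9 p1=-1 p2=6 p3=6; velocities now: v0=-3 v1=-2 v2=-4 v3=-1
Advance to t=4 (no further collisions before then); velocities: v0=-3 v1=-2 v2=-4 v3=-1; positions = -12 -3 2 5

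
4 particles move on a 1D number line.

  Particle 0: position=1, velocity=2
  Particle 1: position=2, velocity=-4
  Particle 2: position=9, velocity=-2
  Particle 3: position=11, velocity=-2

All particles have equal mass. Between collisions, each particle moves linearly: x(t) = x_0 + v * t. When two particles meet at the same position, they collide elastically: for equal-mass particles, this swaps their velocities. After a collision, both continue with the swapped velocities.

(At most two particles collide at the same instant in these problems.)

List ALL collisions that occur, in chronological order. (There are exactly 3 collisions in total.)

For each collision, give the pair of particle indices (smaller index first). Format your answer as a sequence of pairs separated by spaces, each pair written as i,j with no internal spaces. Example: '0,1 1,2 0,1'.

Collision at t=1/6: particles 0 and 1 swap velocities; positions: p0=4/3 p1=4/3 p2=26/3 p3=32/3; velocities now: v0=-4 v1=2 v2=-2 v3=-2
Collision at t=2: particles 1 and 2 swap velocities; positions: p0=-6 p1=5 p2=5 p3=7; velocities now: v0=-4 v1=-2 v2=2 v3=-2
Collision at t=5/2: particles 2 and 3 swap velocities; positions: p0=-8 p1=4 p2=6 p3=6; velocities now: v0=-4 v1=-2 v2=-2 v3=2

Answer: 0,1 1,2 2,3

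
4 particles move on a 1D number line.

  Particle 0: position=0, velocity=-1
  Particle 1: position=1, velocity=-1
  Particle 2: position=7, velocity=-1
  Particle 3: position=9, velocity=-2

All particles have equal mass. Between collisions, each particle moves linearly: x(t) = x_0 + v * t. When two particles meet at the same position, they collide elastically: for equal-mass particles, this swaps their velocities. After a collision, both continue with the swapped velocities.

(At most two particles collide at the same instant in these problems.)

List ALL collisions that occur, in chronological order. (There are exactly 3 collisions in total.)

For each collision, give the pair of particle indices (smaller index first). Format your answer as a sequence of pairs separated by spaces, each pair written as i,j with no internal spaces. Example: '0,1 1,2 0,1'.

Answer: 2,3 1,2 0,1

Derivation:
Collision at t=2: particles 2 and 3 swap velocities; positions: p0=-2 p1=-1 p2=5 p3=5; velocities now: v0=-1 v1=-1 v2=-2 v3=-1
Collision at t=8: particles 1 and 2 swap velocities; positions: p0=-8 p1=-7 p2=-7 p3=-1; velocities now: v0=-1 v1=-2 v2=-1 v3=-1
Collision at t=9: particles 0 and 1 swap velocities; positions: p0=-9 p1=-9 p2=-8 p3=-2; velocities now: v0=-2 v1=-1 v2=-1 v3=-1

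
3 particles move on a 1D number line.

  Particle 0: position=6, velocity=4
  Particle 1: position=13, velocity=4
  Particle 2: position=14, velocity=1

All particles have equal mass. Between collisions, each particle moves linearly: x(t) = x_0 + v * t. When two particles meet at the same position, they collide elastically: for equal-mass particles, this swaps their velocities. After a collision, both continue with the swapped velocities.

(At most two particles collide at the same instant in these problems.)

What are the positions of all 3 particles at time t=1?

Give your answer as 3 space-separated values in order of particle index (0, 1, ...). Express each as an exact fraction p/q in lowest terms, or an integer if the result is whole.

Answer: 10 15 17

Derivation:
Collision at t=1/3: particles 1 and 2 swap velocities; positions: p0=22/3 p1=43/3 p2=43/3; velocities now: v0=4 v1=1 v2=4
Advance to t=1 (no further collisions before then); velocities: v0=4 v1=1 v2=4; positions = 10 15 17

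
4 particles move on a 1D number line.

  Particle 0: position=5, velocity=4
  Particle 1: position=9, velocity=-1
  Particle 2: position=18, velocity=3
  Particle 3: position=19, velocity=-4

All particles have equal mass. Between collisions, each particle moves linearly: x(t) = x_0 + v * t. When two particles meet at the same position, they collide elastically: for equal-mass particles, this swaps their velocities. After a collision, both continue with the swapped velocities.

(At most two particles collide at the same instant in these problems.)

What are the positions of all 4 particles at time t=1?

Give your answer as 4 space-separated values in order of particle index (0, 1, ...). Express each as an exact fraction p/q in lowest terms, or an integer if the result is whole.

Answer: 8 9 15 21

Derivation:
Collision at t=1/7: particles 2 and 3 swap velocities; positions: p0=39/7 p1=62/7 p2=129/7 p3=129/7; velocities now: v0=4 v1=-1 v2=-4 v3=3
Collision at t=4/5: particles 0 and 1 swap velocities; positions: p0=41/5 p1=41/5 p2=79/5 p3=102/5; velocities now: v0=-1 v1=4 v2=-4 v3=3
Advance to t=1 (no further collisions before then); velocities: v0=-1 v1=4 v2=-4 v3=3; positions = 8 9 15 21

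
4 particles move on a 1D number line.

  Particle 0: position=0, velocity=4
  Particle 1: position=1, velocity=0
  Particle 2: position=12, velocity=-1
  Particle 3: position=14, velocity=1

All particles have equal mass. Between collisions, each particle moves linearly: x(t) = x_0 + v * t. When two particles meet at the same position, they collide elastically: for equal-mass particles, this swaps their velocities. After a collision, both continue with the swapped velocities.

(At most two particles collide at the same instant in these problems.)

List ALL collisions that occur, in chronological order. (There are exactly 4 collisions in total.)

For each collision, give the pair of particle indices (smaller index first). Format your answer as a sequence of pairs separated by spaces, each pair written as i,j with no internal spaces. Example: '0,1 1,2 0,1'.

Collision at t=1/4: particles 0 and 1 swap velocities; positions: p0=1 p1=1 p2=47/4 p3=57/4; velocities now: v0=0 v1=4 v2=-1 v3=1
Collision at t=12/5: particles 1 and 2 swap velocities; positions: p0=1 p1=48/5 p2=48/5 p3=82/5; velocities now: v0=0 v1=-1 v2=4 v3=1
Collision at t=14/3: particles 2 and 3 swap velocities; positions: p0=1 p1=22/3 p2=56/3 p3=56/3; velocities now: v0=0 v1=-1 v2=1 v3=4
Collision at t=11: particles 0 and 1 swap velocities; positions: p0=1 p1=1 p2=25 p3=44; velocities now: v0=-1 v1=0 v2=1 v3=4

Answer: 0,1 1,2 2,3 0,1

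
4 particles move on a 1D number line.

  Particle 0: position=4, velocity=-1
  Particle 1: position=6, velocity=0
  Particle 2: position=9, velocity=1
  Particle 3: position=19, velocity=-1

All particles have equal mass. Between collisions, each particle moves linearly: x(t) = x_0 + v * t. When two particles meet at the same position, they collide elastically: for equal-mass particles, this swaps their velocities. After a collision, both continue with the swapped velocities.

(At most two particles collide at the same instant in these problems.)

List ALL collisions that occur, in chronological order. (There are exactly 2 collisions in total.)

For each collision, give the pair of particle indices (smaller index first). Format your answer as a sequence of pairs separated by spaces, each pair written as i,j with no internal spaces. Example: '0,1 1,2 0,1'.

Collision at t=5: particles 2 and 3 swap velocities; positions: p0=-1 p1=6 p2=14 p3=14; velocities now: v0=-1 v1=0 v2=-1 v3=1
Collision at t=13: particles 1 and 2 swap velocities; positions: p0=-9 p1=6 p2=6 p3=22; velocities now: v0=-1 v1=-1 v2=0 v3=1

Answer: 2,3 1,2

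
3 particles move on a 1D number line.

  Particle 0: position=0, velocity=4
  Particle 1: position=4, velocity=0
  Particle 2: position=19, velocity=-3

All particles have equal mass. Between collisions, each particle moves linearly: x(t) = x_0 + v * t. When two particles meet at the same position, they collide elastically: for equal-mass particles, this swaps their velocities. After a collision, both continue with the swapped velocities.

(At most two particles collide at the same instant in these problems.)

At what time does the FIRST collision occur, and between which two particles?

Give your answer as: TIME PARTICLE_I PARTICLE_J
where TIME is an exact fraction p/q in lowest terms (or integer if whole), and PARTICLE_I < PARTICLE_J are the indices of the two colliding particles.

Answer: 1 0 1

Derivation:
Pair (0,1): pos 0,4 vel 4,0 -> gap=4, closing at 4/unit, collide at t=1
Pair (1,2): pos 4,19 vel 0,-3 -> gap=15, closing at 3/unit, collide at t=5
Earliest collision: t=1 between 0 and 1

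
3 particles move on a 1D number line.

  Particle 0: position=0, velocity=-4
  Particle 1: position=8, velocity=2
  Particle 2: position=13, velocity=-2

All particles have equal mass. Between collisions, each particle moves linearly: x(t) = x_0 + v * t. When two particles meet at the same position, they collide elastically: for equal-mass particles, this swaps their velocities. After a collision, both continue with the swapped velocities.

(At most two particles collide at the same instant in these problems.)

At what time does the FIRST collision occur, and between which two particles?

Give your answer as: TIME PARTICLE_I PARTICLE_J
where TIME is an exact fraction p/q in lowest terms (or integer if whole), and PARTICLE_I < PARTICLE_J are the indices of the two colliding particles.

Answer: 5/4 1 2

Derivation:
Pair (0,1): pos 0,8 vel -4,2 -> not approaching (rel speed -6 <= 0)
Pair (1,2): pos 8,13 vel 2,-2 -> gap=5, closing at 4/unit, collide at t=5/4
Earliest collision: t=5/4 between 1 and 2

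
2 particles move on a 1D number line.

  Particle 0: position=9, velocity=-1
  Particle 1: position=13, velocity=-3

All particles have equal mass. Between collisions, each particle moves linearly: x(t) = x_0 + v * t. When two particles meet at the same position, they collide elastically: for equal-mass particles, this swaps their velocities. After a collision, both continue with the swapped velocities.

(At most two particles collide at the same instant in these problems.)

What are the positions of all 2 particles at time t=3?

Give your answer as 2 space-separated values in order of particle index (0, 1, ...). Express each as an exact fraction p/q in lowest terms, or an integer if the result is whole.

Collision at t=2: particles 0 and 1 swap velocities; positions: p0=7 p1=7; velocities now: v0=-3 v1=-1
Advance to t=3 (no further collisions before then); velocities: v0=-3 v1=-1; positions = 4 6

Answer: 4 6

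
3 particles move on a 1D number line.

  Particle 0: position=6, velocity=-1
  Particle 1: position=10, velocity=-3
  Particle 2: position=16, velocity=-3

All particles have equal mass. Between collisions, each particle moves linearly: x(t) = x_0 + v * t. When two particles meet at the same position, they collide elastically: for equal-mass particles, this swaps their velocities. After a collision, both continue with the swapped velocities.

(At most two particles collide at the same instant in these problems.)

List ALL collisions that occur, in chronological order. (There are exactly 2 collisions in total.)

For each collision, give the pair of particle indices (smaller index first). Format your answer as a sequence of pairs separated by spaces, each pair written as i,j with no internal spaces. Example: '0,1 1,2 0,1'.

Answer: 0,1 1,2

Derivation:
Collision at t=2: particles 0 and 1 swap velocities; positions: p0=4 p1=4 p2=10; velocities now: v0=-3 v1=-1 v2=-3
Collision at t=5: particles 1 and 2 swap velocities; positions: p0=-5 p1=1 p2=1; velocities now: v0=-3 v1=-3 v2=-1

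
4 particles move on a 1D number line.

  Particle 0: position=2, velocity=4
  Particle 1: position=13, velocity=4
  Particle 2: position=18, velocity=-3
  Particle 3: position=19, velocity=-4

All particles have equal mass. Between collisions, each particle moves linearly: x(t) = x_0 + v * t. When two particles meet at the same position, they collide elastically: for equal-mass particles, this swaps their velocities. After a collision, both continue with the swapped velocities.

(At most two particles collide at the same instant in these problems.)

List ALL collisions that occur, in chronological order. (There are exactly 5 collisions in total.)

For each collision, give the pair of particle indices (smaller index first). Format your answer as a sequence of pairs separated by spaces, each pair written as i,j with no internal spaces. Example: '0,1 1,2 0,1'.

Collision at t=5/7: particles 1 and 2 swap velocities; positions: p0=34/7 p1=111/7 p2=111/7 p3=113/7; velocities now: v0=4 v1=-3 v2=4 v3=-4
Collision at t=3/4: particles 2 and 3 swap velocities; positions: p0=5 p1=63/4 p2=16 p3=16; velocities now: v0=4 v1=-3 v2=-4 v3=4
Collision at t=1: particles 1 and 2 swap velocities; positions: p0=6 p1=15 p2=15 p3=17; velocities now: v0=4 v1=-4 v2=-3 v3=4
Collision at t=17/8: particles 0 and 1 swap velocities; positions: p0=21/2 p1=21/2 p2=93/8 p3=43/2; velocities now: v0=-4 v1=4 v2=-3 v3=4
Collision at t=16/7: particles 1 and 2 swap velocities; positions: p0=69/7 p1=78/7 p2=78/7 p3=155/7; velocities now: v0=-4 v1=-3 v2=4 v3=4

Answer: 1,2 2,3 1,2 0,1 1,2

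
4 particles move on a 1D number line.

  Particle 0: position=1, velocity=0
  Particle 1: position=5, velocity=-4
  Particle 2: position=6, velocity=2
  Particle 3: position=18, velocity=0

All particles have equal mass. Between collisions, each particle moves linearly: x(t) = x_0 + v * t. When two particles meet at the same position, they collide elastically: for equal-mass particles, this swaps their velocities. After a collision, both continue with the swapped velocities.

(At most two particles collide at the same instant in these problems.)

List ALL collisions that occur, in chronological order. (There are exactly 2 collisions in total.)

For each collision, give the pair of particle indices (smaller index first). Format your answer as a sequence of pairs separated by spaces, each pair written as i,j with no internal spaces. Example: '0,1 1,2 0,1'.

Answer: 0,1 2,3

Derivation:
Collision at t=1: particles 0 and 1 swap velocities; positions: p0=1 p1=1 p2=8 p3=18; velocities now: v0=-4 v1=0 v2=2 v3=0
Collision at t=6: particles 2 and 3 swap velocities; positions: p0=-19 p1=1 p2=18 p3=18; velocities now: v0=-4 v1=0 v2=0 v3=2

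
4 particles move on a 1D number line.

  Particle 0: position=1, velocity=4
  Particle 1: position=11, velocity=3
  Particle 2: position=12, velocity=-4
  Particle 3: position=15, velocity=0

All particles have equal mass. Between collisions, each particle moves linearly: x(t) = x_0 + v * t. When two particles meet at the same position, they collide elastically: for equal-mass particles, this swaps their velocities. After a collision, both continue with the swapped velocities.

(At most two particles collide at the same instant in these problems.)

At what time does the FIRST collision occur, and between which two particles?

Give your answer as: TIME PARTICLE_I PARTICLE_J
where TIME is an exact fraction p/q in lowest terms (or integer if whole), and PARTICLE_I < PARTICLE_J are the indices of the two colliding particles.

Answer: 1/7 1 2

Derivation:
Pair (0,1): pos 1,11 vel 4,3 -> gap=10, closing at 1/unit, collide at t=10
Pair (1,2): pos 11,12 vel 3,-4 -> gap=1, closing at 7/unit, collide at t=1/7
Pair (2,3): pos 12,15 vel -4,0 -> not approaching (rel speed -4 <= 0)
Earliest collision: t=1/7 between 1 and 2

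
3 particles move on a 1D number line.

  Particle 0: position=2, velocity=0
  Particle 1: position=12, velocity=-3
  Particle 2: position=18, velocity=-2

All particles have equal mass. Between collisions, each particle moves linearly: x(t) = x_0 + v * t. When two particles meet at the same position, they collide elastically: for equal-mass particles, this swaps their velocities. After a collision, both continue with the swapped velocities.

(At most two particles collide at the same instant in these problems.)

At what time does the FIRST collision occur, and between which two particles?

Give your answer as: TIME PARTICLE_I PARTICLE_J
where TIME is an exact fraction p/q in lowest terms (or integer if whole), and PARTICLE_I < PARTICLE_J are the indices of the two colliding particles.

Answer: 10/3 0 1

Derivation:
Pair (0,1): pos 2,12 vel 0,-3 -> gap=10, closing at 3/unit, collide at t=10/3
Pair (1,2): pos 12,18 vel -3,-2 -> not approaching (rel speed -1 <= 0)
Earliest collision: t=10/3 between 0 and 1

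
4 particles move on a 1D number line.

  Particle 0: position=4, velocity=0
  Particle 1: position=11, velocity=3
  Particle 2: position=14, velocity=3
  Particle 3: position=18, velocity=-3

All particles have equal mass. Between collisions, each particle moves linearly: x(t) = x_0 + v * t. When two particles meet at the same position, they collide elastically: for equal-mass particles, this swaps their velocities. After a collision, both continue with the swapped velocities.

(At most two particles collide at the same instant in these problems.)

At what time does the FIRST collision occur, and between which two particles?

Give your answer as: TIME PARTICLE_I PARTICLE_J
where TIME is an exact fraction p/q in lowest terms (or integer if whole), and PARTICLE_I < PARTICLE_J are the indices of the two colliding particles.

Pair (0,1): pos 4,11 vel 0,3 -> not approaching (rel speed -3 <= 0)
Pair (1,2): pos 11,14 vel 3,3 -> not approaching (rel speed 0 <= 0)
Pair (2,3): pos 14,18 vel 3,-3 -> gap=4, closing at 6/unit, collide at t=2/3
Earliest collision: t=2/3 between 2 and 3

Answer: 2/3 2 3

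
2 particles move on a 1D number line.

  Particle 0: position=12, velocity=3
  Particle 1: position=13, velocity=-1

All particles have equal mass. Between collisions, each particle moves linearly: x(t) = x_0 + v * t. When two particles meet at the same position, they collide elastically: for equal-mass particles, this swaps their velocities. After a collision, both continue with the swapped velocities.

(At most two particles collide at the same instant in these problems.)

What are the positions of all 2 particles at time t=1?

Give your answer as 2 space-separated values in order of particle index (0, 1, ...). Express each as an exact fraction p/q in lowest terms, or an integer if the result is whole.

Collision at t=1/4: particles 0 and 1 swap velocities; positions: p0=51/4 p1=51/4; velocities now: v0=-1 v1=3
Advance to t=1 (no further collisions before then); velocities: v0=-1 v1=3; positions = 12 15

Answer: 12 15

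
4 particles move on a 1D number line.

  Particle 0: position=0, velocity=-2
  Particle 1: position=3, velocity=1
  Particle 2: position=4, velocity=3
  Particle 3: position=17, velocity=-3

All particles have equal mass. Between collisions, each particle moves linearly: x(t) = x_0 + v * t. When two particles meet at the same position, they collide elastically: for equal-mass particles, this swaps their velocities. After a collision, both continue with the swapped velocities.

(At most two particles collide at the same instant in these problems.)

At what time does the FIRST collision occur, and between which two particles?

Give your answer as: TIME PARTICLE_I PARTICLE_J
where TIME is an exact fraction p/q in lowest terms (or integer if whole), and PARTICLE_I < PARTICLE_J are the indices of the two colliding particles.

Pair (0,1): pos 0,3 vel -2,1 -> not approaching (rel speed -3 <= 0)
Pair (1,2): pos 3,4 vel 1,3 -> not approaching (rel speed -2 <= 0)
Pair (2,3): pos 4,17 vel 3,-3 -> gap=13, closing at 6/unit, collide at t=13/6
Earliest collision: t=13/6 between 2 and 3

Answer: 13/6 2 3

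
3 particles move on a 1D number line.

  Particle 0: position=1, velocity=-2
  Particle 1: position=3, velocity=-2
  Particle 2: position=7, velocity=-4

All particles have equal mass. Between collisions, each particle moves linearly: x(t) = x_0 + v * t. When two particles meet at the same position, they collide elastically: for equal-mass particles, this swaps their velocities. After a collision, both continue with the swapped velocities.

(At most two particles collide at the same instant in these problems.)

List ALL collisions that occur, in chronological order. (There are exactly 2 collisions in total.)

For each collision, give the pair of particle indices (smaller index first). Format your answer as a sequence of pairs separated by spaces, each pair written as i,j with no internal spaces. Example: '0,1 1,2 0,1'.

Answer: 1,2 0,1

Derivation:
Collision at t=2: particles 1 and 2 swap velocities; positions: p0=-3 p1=-1 p2=-1; velocities now: v0=-2 v1=-4 v2=-2
Collision at t=3: particles 0 and 1 swap velocities; positions: p0=-5 p1=-5 p2=-3; velocities now: v0=-4 v1=-2 v2=-2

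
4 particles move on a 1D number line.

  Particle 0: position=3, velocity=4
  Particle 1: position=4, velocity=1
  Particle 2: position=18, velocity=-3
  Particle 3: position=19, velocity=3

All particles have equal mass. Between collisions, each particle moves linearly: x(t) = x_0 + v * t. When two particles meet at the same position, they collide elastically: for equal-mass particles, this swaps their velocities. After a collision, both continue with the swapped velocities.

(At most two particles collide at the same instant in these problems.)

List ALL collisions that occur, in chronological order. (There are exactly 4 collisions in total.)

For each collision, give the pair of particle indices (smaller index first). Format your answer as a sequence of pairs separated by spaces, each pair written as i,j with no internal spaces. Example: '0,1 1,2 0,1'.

Answer: 0,1 1,2 0,1 2,3

Derivation:
Collision at t=1/3: particles 0 and 1 swap velocities; positions: p0=13/3 p1=13/3 p2=17 p3=20; velocities now: v0=1 v1=4 v2=-3 v3=3
Collision at t=15/7: particles 1 and 2 swap velocities; positions: p0=43/7 p1=81/7 p2=81/7 p3=178/7; velocities now: v0=1 v1=-3 v2=4 v3=3
Collision at t=7/2: particles 0 and 1 swap velocities; positions: p0=15/2 p1=15/2 p2=17 p3=59/2; velocities now: v0=-3 v1=1 v2=4 v3=3
Collision at t=16: particles 2 and 3 swap velocities; positions: p0=-30 p1=20 p2=67 p3=67; velocities now: v0=-3 v1=1 v2=3 v3=4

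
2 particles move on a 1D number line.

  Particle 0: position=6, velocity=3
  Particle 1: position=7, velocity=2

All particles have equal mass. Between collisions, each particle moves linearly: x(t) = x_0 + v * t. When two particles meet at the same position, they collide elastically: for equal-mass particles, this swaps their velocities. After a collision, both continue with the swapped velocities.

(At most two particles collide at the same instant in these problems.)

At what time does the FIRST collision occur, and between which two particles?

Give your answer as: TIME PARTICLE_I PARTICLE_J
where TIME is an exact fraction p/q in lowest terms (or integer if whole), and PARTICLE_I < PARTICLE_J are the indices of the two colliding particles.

Pair (0,1): pos 6,7 vel 3,2 -> gap=1, closing at 1/unit, collide at t=1
Earliest collision: t=1 between 0 and 1

Answer: 1 0 1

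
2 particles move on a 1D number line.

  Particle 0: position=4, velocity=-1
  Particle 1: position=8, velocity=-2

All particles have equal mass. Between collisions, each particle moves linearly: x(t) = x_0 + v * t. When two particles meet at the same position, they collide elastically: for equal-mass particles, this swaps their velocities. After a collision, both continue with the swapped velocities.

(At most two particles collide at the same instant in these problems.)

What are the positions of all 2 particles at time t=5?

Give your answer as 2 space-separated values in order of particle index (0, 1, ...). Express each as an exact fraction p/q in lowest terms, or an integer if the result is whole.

Answer: -2 -1

Derivation:
Collision at t=4: particles 0 and 1 swap velocities; positions: p0=0 p1=0; velocities now: v0=-2 v1=-1
Advance to t=5 (no further collisions before then); velocities: v0=-2 v1=-1; positions = -2 -1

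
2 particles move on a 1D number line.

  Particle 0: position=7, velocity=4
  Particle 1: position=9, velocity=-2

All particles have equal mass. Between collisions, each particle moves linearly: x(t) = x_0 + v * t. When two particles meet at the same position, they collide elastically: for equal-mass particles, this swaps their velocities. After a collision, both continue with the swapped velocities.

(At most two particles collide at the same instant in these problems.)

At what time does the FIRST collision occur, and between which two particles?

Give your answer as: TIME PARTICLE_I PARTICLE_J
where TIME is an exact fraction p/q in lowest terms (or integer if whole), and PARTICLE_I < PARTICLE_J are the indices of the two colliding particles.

Answer: 1/3 0 1

Derivation:
Pair (0,1): pos 7,9 vel 4,-2 -> gap=2, closing at 6/unit, collide at t=1/3
Earliest collision: t=1/3 between 0 and 1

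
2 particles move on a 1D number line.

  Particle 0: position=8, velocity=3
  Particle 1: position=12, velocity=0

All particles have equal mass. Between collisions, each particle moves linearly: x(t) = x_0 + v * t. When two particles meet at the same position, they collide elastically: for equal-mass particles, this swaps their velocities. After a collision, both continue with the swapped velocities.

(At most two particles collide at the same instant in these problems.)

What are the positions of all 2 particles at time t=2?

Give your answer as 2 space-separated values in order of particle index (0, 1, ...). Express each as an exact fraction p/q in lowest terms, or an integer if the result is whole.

Answer: 12 14

Derivation:
Collision at t=4/3: particles 0 and 1 swap velocities; positions: p0=12 p1=12; velocities now: v0=0 v1=3
Advance to t=2 (no further collisions before then); velocities: v0=0 v1=3; positions = 12 14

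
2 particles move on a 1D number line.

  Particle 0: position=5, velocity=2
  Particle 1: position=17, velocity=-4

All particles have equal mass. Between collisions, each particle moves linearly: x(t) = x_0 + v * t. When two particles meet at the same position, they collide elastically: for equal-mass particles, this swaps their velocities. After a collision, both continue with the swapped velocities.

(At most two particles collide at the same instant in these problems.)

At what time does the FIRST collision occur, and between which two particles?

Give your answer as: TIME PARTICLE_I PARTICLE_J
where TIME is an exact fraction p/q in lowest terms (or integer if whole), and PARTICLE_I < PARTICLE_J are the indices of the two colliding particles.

Pair (0,1): pos 5,17 vel 2,-4 -> gap=12, closing at 6/unit, collide at t=2
Earliest collision: t=2 between 0 and 1

Answer: 2 0 1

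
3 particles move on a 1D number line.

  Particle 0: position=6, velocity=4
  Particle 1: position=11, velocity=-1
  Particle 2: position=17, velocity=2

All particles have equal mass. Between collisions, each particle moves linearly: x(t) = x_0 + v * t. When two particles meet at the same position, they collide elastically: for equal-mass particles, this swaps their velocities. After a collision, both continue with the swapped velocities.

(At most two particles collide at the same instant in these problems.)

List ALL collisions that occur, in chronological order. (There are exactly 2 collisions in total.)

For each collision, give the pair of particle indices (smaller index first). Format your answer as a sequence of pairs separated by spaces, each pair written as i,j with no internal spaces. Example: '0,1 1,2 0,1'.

Answer: 0,1 1,2

Derivation:
Collision at t=1: particles 0 and 1 swap velocities; positions: p0=10 p1=10 p2=19; velocities now: v0=-1 v1=4 v2=2
Collision at t=11/2: particles 1 and 2 swap velocities; positions: p0=11/2 p1=28 p2=28; velocities now: v0=-1 v1=2 v2=4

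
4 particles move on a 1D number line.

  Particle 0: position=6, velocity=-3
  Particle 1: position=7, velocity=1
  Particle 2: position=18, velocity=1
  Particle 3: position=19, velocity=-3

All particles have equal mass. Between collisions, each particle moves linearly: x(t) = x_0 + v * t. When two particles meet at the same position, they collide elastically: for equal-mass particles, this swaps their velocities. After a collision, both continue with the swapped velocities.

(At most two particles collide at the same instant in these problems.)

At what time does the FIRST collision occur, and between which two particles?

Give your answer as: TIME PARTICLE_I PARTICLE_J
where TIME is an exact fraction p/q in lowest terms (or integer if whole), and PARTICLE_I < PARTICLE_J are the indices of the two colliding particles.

Answer: 1/4 2 3

Derivation:
Pair (0,1): pos 6,7 vel -3,1 -> not approaching (rel speed -4 <= 0)
Pair (1,2): pos 7,18 vel 1,1 -> not approaching (rel speed 0 <= 0)
Pair (2,3): pos 18,19 vel 1,-3 -> gap=1, closing at 4/unit, collide at t=1/4
Earliest collision: t=1/4 between 2 and 3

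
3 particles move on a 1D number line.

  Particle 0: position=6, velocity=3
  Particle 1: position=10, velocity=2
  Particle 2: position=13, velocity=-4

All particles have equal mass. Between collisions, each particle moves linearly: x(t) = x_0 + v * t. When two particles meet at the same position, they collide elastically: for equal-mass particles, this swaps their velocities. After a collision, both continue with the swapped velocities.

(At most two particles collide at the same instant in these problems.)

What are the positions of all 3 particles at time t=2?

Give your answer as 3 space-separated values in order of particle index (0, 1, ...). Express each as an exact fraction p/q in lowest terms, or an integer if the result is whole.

Answer: 5 12 14

Derivation:
Collision at t=1/2: particles 1 and 2 swap velocities; positions: p0=15/2 p1=11 p2=11; velocities now: v0=3 v1=-4 v2=2
Collision at t=1: particles 0 and 1 swap velocities; positions: p0=9 p1=9 p2=12; velocities now: v0=-4 v1=3 v2=2
Advance to t=2 (no further collisions before then); velocities: v0=-4 v1=3 v2=2; positions = 5 12 14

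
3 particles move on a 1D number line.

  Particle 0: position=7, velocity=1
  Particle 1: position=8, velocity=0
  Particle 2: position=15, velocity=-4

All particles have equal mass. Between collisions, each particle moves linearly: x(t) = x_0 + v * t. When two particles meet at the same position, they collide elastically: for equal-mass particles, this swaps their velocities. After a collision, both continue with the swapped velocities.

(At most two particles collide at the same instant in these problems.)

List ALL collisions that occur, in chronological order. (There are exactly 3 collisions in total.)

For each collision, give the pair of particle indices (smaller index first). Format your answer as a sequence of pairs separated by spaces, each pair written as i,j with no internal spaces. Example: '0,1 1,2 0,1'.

Collision at t=1: particles 0 and 1 swap velocities; positions: p0=8 p1=8 p2=11; velocities now: v0=0 v1=1 v2=-4
Collision at t=8/5: particles 1 and 2 swap velocities; positions: p0=8 p1=43/5 p2=43/5; velocities now: v0=0 v1=-4 v2=1
Collision at t=7/4: particles 0 and 1 swap velocities; positions: p0=8 p1=8 p2=35/4; velocities now: v0=-4 v1=0 v2=1

Answer: 0,1 1,2 0,1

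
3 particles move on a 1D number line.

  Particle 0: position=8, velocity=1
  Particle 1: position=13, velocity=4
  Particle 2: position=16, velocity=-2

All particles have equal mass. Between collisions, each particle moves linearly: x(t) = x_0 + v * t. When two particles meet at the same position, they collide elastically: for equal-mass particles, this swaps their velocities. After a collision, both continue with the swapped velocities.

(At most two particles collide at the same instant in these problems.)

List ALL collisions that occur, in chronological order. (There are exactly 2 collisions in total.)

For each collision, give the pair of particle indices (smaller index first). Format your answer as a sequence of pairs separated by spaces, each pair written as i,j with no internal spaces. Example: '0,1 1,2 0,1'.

Answer: 1,2 0,1

Derivation:
Collision at t=1/2: particles 1 and 2 swap velocities; positions: p0=17/2 p1=15 p2=15; velocities now: v0=1 v1=-2 v2=4
Collision at t=8/3: particles 0 and 1 swap velocities; positions: p0=32/3 p1=32/3 p2=71/3; velocities now: v0=-2 v1=1 v2=4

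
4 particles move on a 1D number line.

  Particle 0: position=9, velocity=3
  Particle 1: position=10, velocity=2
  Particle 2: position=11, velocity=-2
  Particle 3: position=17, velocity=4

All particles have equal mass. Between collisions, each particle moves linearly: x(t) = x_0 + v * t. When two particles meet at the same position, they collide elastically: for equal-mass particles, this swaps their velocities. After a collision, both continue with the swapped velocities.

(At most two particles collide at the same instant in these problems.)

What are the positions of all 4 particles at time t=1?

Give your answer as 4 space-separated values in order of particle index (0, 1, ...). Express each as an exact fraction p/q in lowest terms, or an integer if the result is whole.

Answer: 9 12 12 21

Derivation:
Collision at t=1/4: particles 1 and 2 swap velocities; positions: p0=39/4 p1=21/2 p2=21/2 p3=18; velocities now: v0=3 v1=-2 v2=2 v3=4
Collision at t=2/5: particles 0 and 1 swap velocities; positions: p0=51/5 p1=51/5 p2=54/5 p3=93/5; velocities now: v0=-2 v1=3 v2=2 v3=4
Collision at t=1: particles 1 and 2 swap velocities; positions: p0=9 p1=12 p2=12 p3=21; velocities now: v0=-2 v1=2 v2=3 v3=4
Advance to t=1 (no further collisions before then); velocities: v0=-2 v1=2 v2=3 v3=4; positions = 9 12 12 21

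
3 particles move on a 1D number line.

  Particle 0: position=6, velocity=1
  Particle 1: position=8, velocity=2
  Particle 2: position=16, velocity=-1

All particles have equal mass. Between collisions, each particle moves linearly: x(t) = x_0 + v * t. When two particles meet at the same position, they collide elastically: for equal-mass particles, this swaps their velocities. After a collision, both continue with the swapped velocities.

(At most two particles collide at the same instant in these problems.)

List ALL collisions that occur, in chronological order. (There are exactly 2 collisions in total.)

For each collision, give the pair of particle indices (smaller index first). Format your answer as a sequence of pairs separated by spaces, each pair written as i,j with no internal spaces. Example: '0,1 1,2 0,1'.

Collision at t=8/3: particles 1 and 2 swap velocities; positions: p0=26/3 p1=40/3 p2=40/3; velocities now: v0=1 v1=-1 v2=2
Collision at t=5: particles 0 and 1 swap velocities; positions: p0=11 p1=11 p2=18; velocities now: v0=-1 v1=1 v2=2

Answer: 1,2 0,1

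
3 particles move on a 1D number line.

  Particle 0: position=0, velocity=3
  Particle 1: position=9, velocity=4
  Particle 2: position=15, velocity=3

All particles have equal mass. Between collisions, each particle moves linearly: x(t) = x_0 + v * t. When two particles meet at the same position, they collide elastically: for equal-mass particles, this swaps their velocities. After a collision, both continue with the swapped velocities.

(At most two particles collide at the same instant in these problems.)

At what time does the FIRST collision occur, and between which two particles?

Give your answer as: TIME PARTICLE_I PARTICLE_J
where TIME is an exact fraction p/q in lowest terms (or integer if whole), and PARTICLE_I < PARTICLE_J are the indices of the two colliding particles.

Answer: 6 1 2

Derivation:
Pair (0,1): pos 0,9 vel 3,4 -> not approaching (rel speed -1 <= 0)
Pair (1,2): pos 9,15 vel 4,3 -> gap=6, closing at 1/unit, collide at t=6
Earliest collision: t=6 between 1 and 2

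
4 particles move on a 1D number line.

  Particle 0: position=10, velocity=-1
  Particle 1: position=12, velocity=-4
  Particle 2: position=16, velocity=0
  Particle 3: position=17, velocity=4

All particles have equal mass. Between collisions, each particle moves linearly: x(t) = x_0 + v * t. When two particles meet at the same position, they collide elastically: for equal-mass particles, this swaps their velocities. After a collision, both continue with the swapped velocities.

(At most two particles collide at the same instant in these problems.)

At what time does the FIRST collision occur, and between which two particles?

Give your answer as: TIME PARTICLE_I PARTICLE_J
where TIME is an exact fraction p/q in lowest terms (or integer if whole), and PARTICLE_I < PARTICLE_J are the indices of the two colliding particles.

Pair (0,1): pos 10,12 vel -1,-4 -> gap=2, closing at 3/unit, collide at t=2/3
Pair (1,2): pos 12,16 vel -4,0 -> not approaching (rel speed -4 <= 0)
Pair (2,3): pos 16,17 vel 0,4 -> not approaching (rel speed -4 <= 0)
Earliest collision: t=2/3 between 0 and 1

Answer: 2/3 0 1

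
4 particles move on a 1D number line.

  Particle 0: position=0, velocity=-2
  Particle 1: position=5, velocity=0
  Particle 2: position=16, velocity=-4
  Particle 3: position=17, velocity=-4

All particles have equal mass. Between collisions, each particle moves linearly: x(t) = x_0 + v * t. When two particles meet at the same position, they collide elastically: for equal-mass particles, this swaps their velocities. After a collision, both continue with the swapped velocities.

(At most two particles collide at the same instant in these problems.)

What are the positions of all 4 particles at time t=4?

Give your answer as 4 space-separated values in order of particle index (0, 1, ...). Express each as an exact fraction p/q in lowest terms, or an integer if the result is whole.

Collision at t=11/4: particles 1 and 2 swap velocities; positions: p0=-11/2 p1=5 p2=5 p3=6; velocities now: v0=-2 v1=-4 v2=0 v3=-4
Collision at t=3: particles 2 and 3 swap velocities; positions: p0=-6 p1=4 p2=5 p3=5; velocities now: v0=-2 v1=-4 v2=-4 v3=0
Advance to t=4 (no further collisions before then); velocities: v0=-2 v1=-4 v2=-4 v3=0; positions = -8 0 1 5

Answer: -8 0 1 5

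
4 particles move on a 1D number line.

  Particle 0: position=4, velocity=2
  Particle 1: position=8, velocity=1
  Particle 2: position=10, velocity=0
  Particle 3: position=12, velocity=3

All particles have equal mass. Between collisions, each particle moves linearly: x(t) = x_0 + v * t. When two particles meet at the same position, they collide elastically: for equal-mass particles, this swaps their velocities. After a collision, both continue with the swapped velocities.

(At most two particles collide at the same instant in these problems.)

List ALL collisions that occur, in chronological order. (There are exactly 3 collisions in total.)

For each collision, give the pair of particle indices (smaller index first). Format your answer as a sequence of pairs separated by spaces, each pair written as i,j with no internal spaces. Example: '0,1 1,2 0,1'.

Answer: 1,2 0,1 1,2

Derivation:
Collision at t=2: particles 1 and 2 swap velocities; positions: p0=8 p1=10 p2=10 p3=18; velocities now: v0=2 v1=0 v2=1 v3=3
Collision at t=3: particles 0 and 1 swap velocities; positions: p0=10 p1=10 p2=11 p3=21; velocities now: v0=0 v1=2 v2=1 v3=3
Collision at t=4: particles 1 and 2 swap velocities; positions: p0=10 p1=12 p2=12 p3=24; velocities now: v0=0 v1=1 v2=2 v3=3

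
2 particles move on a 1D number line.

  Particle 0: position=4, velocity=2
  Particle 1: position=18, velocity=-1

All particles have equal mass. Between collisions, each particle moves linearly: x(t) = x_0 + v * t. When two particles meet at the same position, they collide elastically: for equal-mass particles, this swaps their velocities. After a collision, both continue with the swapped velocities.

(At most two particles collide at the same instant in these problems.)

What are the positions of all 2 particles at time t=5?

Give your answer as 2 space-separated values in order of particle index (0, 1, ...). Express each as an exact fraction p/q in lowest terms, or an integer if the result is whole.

Collision at t=14/3: particles 0 and 1 swap velocities; positions: p0=40/3 p1=40/3; velocities now: v0=-1 v1=2
Advance to t=5 (no further collisions before then); velocities: v0=-1 v1=2; positions = 13 14

Answer: 13 14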